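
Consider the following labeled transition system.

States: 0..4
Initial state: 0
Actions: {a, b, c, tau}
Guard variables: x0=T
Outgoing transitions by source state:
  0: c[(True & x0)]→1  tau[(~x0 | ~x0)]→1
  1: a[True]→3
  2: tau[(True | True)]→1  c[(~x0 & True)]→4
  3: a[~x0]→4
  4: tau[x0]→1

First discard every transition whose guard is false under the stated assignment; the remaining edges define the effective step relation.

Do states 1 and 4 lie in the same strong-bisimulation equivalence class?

Refine partition for ~:
  round 0: {{0,1,2,3,4}}
  round 1: {{0},{1},{2,4},{3}}
stable after 2 split(s): 4 block(s)
class of 1: {1}; class of 4: {2,4}

Answer: NOT BISIMILAR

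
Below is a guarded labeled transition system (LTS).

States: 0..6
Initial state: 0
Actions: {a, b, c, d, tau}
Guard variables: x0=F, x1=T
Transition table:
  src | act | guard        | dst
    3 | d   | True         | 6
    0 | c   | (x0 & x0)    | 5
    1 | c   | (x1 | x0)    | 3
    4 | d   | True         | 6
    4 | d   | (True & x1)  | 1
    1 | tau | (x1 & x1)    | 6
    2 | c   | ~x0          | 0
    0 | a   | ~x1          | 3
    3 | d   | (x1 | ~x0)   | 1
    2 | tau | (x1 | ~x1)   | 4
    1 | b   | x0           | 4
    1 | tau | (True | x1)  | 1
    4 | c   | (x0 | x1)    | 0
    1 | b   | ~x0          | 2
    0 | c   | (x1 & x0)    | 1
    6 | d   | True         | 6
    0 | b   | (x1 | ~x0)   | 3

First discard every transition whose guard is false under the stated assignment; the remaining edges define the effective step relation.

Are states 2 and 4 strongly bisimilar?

Bisimulation quotient by refinement:
  round 0: {{0,1,2,3,4,5,6}}
  round 1: {{0},{1},{2},{3,6},{4},{5}}
  round 2: {{0},{1},{2},{3},{4},{5},{6}}
7 equivalence class(es) (converged in 3)
[2]={2}  [4]={4}

Answer: NOT BISIMILAR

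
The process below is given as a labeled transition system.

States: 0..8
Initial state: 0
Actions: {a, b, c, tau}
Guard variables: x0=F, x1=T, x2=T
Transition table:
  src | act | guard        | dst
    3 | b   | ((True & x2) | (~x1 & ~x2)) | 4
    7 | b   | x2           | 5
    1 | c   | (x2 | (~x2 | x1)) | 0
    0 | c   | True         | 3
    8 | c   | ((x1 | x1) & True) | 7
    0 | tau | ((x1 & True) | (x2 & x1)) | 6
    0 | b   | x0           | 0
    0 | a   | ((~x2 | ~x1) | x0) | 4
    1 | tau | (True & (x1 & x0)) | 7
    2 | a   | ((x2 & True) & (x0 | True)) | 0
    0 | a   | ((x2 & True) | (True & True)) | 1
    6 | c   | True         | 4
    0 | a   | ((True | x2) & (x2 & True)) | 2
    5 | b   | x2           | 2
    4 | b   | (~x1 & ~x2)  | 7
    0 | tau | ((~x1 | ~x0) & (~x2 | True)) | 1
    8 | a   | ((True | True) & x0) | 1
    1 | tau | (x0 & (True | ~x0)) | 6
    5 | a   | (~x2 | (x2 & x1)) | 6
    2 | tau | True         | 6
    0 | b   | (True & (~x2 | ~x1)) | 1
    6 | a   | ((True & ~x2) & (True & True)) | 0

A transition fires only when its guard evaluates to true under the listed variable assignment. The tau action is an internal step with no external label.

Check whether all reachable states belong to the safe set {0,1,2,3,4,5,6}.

Answer: INVARIANT HOLDS

Analysis:
Allowed set {0,1,2,3,4,5,6}
R = {0,1,2,3,4,6}
  0: safe
  1: safe
  2: safe
  3: safe
  4: safe
  6: safe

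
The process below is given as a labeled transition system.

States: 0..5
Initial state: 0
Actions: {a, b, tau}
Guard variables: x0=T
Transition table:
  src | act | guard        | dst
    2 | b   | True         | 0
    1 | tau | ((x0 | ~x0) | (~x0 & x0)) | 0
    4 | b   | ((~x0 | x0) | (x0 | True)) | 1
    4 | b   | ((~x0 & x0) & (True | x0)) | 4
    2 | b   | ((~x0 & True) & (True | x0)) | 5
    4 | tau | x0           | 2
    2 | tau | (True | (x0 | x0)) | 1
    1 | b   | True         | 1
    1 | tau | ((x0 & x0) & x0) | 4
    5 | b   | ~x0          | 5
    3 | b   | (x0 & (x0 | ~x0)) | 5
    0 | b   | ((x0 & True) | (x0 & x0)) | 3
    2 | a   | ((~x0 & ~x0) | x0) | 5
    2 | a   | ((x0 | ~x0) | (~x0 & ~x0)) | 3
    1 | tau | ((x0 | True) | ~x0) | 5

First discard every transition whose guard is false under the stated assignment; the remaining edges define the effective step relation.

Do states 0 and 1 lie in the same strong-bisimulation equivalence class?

Bisimulation quotient by refinement:
  π0 = {{0,1,2,3,4,5}}
  π1 = {{0,3},{1,4},{2},{5}}
  π2 = {{0},{1},{2},{3},{4},{5}}
Fixed point at round 3; 6 class(es).
[0]={0}  [1]={1}

Answer: NOT BISIMILAR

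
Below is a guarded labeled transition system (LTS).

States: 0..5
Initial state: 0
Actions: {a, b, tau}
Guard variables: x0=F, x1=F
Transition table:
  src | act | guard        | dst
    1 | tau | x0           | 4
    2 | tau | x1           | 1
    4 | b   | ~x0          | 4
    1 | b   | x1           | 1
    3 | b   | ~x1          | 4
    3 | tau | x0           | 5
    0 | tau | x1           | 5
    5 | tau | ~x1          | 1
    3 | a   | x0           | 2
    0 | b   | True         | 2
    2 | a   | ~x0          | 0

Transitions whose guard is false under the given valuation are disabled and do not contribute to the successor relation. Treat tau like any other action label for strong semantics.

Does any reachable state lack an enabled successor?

Answer: DEADLOCK-FREE

Analysis:
R = {0,2}
  0: b→2  [1 out]
  2: a→0  [1 out]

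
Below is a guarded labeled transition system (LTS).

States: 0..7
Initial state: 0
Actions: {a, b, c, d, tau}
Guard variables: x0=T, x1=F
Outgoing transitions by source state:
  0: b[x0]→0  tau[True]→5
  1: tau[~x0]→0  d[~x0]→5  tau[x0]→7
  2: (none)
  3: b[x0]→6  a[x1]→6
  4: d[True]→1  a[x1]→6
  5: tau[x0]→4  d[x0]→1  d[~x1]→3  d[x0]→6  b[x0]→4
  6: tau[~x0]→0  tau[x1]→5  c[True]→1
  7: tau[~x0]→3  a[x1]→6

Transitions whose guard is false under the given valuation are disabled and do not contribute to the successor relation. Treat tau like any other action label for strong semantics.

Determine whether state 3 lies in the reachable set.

11 transition(s) survive guard evaluation.
L0 = {0}
L1 = {5}  cumulative {0,5}
L2 = {1,3,4,6}  cumulative {0,1,3,4,5,6}
L3 = {7}  cumulative {0,1,3,4,5,6,7}
Reachable = {0,1,3,4,5,6,7}
Path to 3: tau·d

Answer: REACHABLE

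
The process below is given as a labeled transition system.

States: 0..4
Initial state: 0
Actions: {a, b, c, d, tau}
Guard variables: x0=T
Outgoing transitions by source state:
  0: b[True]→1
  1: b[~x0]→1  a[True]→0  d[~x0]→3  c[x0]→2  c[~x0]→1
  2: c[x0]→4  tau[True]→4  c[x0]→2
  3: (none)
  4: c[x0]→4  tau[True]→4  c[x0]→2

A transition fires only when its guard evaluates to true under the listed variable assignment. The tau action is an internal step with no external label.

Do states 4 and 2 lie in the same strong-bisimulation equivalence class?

Compute ~ classes (split until stable):
  P[0] = {{0,1,2,3,4}}
  P[1] = {{0},{1},{2,4},{3}}
4 equivalence class(es) (converged in 2)
4∈{2,4}, 2∈{2,4}

Answer: BISIMILAR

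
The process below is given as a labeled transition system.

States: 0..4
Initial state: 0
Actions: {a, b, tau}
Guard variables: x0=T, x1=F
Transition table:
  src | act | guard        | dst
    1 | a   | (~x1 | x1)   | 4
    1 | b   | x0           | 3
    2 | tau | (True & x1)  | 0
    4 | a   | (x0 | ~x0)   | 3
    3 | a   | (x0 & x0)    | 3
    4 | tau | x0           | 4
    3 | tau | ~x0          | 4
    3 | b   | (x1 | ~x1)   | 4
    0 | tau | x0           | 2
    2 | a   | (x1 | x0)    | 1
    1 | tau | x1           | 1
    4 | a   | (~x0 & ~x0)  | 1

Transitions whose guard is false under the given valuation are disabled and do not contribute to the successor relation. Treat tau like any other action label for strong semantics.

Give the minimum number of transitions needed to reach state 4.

BFS to 4:
  depth 0: {0}
  depth 1: {2}
  depth 2: {1}
  depth 3: {3,4}
first hit 4 at d=3 via tau·a·a

Answer: 3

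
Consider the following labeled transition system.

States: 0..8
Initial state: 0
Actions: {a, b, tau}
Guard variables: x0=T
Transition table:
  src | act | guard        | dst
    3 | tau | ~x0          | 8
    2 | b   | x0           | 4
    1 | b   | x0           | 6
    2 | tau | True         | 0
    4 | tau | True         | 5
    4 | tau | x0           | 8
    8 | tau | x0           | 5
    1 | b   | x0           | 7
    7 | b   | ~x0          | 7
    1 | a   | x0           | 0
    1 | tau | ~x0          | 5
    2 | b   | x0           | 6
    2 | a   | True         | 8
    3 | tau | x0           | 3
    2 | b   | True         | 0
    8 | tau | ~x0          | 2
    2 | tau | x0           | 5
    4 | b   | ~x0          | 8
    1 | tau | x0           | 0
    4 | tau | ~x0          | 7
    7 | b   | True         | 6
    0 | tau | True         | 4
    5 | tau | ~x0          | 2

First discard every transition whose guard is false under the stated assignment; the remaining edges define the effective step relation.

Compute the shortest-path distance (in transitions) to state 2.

Answer: UNREACHABLE

Working:
Breadth-first toward 2:
  Layer 0: {0}
  Layer 1: {4}
  Layer 2: {5,8}
2 never appears.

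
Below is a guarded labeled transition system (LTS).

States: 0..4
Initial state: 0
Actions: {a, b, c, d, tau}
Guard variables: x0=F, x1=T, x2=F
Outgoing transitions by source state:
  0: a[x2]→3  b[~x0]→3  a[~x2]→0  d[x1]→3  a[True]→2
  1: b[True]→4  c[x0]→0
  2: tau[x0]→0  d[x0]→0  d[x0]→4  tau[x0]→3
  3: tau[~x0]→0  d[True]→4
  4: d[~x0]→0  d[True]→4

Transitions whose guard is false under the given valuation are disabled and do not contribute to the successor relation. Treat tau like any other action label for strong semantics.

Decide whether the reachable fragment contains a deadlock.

Reachable = {0,2,3,4}
  0: a→0  a→2  b→3  d→3  [deg 4]
  2: ∅  [STUCK]
  3: d→4  tau→0  [deg 2]
  4: d→0  d→4  [deg 2]
witness 2: a

Answer: DEADLOCK at state 2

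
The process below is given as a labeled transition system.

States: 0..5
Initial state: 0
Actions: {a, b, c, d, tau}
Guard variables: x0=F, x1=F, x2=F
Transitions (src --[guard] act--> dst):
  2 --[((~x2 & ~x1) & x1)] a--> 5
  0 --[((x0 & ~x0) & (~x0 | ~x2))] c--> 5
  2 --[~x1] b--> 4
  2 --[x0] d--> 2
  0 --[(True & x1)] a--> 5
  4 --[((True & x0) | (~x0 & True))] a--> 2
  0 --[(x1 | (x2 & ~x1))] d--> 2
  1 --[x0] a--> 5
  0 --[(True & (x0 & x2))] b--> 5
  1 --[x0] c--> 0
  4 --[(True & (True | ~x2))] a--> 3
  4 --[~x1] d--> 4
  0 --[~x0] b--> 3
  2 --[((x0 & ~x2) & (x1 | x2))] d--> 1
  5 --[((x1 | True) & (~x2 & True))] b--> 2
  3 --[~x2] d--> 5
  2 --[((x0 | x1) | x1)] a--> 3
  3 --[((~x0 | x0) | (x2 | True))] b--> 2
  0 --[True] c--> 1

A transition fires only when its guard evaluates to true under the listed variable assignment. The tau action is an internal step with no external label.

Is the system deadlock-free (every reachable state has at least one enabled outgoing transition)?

Answer: DEADLOCK at state 1

Analysis:
Reach set: {0,1,2,3,4,5}
  0: b→3  c→1  [2 exit(s)]
  1: ∅  [no exit]
  2: b→4  [1 exit(s)]
  3: b→2  d→5  [2 exit(s)]
  4: a→2  a→3  d→4  [3 exit(s)]
  5: b→2  [1 exit(s)]
witness 1: c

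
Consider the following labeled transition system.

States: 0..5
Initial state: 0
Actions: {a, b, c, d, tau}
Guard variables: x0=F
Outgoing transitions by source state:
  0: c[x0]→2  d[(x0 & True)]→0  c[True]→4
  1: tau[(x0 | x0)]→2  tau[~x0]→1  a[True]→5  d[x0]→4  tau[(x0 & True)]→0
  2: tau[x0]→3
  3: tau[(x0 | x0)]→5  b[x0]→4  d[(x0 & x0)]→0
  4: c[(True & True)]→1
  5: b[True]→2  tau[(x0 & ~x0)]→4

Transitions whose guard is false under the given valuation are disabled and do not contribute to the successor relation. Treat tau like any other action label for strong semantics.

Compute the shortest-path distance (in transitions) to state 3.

Breadth-first toward 3:
  Layer 0: {0}
  Layer 1: {4}
  Layer 2: {1}
  Layer 3: {5}
  Layer 4: {2}
3 never appears.

Answer: UNREACHABLE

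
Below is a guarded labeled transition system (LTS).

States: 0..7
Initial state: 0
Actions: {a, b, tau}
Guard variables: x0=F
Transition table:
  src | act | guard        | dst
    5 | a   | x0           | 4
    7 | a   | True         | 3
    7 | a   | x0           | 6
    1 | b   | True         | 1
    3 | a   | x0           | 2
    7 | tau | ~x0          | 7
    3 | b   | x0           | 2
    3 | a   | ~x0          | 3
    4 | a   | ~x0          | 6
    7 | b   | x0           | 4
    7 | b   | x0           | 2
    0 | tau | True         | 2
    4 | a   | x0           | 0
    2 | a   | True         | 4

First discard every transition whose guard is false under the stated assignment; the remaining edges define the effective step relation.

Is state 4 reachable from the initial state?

Answer: REACHABLE

Trace:
7 transition(s) survive guard evaluation.
L0 = {0}
L1 = {2}  total {0,2}
L2 = {4}  total {0,2,4}
L3 = {6}  total {0,2,4,6}
R = {0,2,4,6}
Path to 4: tau·a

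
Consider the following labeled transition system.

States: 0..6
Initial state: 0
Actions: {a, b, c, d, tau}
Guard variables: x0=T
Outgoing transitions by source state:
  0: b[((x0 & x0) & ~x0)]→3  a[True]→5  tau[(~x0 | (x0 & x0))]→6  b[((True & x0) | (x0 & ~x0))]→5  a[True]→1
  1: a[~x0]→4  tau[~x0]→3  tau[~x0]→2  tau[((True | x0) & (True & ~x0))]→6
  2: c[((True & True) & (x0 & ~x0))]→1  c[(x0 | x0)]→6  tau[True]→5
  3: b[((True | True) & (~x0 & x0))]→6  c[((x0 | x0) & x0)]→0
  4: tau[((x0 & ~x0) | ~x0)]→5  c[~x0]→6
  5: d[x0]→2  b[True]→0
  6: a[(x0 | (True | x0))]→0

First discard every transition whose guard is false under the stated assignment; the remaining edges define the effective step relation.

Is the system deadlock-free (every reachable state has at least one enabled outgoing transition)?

Reachable = {0,1,2,5,6}
  0: a→1  a→5  b→5  tau→6  [4 exit(s)]
  1: ∅  [no exit]
  2: c→6  tau→5  [2 exit(s)]
  5: b→0  d→2  [2 exit(s)]
  6: a→0  [1 exit(s)]
witness 1: a

Answer: DEADLOCK at state 1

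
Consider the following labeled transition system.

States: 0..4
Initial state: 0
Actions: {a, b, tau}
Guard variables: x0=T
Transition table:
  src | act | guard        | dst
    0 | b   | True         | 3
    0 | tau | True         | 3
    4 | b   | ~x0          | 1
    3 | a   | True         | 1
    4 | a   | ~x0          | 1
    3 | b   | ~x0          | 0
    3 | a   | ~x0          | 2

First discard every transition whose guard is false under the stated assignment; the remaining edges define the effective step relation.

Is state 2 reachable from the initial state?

Answer: UNREACHABLE

Analysis:
Guard filter leaves 3 enabled edge(s).
depth 0: {0}
depth 1: {3}  now seen {0,3}
depth 2: {1}  now seen {0,1,3}
Reach set: {0,1,3}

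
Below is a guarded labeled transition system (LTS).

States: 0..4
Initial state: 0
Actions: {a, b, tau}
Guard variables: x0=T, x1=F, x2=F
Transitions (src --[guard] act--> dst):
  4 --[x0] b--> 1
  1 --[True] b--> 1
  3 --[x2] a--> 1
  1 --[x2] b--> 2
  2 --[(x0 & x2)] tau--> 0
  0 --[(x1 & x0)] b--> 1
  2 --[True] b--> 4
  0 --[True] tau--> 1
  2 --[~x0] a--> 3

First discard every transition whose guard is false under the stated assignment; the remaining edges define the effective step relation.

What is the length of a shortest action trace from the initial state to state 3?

Breadth-first toward 3:
  Layer 0: {0}
  Layer 1: {1}
3 never appears.

Answer: UNREACHABLE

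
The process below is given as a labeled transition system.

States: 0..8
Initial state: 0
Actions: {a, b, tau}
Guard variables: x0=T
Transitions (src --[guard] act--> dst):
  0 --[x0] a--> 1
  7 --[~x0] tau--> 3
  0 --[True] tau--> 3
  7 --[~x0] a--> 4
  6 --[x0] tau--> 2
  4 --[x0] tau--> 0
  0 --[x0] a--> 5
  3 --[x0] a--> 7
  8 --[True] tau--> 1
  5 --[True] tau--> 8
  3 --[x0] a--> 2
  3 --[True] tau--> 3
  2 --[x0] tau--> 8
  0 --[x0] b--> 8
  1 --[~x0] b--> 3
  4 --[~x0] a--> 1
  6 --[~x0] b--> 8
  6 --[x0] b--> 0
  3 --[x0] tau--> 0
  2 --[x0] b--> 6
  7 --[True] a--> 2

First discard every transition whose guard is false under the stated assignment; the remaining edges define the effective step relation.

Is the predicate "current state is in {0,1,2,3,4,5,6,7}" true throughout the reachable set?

Allowed set {0,1,2,3,4,5,6,7}
R = {0,1,2,3,5,6,7,8}
  0: safe
  1: safe
  2: safe
  3: safe
  5: safe
  6: safe
  7: safe
  8: outside
reach 8 via b — violates

Answer: INVARIANT VIOLATED at state 8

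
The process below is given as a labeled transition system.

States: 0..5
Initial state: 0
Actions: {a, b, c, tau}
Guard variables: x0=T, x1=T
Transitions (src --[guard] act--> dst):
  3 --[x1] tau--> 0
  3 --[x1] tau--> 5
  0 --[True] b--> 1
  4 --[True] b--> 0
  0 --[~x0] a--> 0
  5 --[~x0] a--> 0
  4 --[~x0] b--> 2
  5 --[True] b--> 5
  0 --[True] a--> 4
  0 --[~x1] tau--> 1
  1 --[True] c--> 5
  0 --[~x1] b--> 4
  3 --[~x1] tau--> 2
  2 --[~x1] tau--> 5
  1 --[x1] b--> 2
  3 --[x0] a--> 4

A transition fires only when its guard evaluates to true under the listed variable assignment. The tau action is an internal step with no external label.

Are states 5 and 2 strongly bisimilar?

Bisimulation quotient by refinement:
  P[0] = {{0,1,2,3,4,5}}
  P[1] = {{0},{1},{2},{3},{4,5}}
  P[2] = {{0},{1},{2},{3},{4},{5}}
stable after 3 split(s): 6 block(s)
[5]={5}  [2]={2}

Answer: NOT BISIMILAR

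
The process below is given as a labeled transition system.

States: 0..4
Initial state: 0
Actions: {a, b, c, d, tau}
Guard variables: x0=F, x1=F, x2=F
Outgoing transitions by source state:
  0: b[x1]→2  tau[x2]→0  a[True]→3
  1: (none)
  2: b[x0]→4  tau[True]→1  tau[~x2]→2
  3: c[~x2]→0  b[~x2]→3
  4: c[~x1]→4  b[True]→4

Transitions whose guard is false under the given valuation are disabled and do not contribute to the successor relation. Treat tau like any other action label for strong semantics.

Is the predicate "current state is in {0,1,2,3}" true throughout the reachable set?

Answer: INVARIANT HOLDS

Working:
Safe = {0,1,2,3}
Reachable = {0,3}
  0: ✓
  3: ✓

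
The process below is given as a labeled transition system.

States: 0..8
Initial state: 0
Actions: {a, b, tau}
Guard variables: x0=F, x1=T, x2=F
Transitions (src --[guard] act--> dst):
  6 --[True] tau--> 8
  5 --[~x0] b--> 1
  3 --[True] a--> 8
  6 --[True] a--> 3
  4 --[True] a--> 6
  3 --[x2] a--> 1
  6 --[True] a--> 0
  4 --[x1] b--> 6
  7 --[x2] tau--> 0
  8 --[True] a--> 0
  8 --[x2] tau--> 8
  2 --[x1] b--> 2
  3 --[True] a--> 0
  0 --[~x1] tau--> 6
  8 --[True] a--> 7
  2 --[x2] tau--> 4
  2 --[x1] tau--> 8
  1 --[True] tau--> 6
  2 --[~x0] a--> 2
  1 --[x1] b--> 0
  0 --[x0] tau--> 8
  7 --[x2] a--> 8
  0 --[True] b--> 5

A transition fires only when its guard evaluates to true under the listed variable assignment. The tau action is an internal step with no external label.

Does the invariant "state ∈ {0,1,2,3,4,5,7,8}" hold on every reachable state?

Inv-set: {0,1,2,3,4,5,7,8}
Reach set: {0,1,3,5,6,7,8}
  0: safe
  1: safe
  3: safe
  5: safe
  6: ✗ unsafe
  7: safe
  8: safe
witness against invariant: b·b·tau → 6

Answer: INVARIANT VIOLATED at state 6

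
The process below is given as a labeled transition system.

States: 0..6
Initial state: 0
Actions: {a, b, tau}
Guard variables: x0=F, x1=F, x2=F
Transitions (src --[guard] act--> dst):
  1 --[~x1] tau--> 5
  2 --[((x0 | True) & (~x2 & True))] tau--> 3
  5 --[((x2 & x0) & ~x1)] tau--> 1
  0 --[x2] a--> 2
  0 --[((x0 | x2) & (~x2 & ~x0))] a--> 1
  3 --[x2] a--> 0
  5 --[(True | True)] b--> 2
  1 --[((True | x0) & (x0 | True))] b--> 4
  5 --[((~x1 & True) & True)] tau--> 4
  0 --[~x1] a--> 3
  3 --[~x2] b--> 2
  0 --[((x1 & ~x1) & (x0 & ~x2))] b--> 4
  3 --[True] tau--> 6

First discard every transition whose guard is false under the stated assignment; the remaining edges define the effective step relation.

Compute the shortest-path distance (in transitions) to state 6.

Answer: 2

Working:
Layered search for 6:
  Layer 0: {0}
  Layer 1: {3}
  Layer 2: {2,6}
depth(6)=2, e.g. a·tau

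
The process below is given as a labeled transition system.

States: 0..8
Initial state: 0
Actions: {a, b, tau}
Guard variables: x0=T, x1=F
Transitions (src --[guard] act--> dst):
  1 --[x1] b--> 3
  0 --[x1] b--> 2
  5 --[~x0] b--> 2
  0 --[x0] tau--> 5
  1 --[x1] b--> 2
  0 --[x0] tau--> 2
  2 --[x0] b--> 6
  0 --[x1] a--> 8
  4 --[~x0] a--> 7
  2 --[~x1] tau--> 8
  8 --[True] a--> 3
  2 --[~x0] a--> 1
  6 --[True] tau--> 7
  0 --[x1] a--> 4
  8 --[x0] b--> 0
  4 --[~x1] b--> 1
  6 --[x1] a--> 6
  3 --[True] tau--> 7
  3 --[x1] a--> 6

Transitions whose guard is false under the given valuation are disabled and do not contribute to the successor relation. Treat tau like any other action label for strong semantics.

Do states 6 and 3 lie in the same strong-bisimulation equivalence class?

Answer: BISIMILAR

Working:
Refine partition for ~:
  round 0: {{0,1,2,3,4,5,6,7,8}}
  round 1: {{0,3,6},{1,5,7},{2},{4},{8}}
  round 2: {{0},{1,5,7},{2},{3,6},{4},{8}}
Fixed point at round 3; 6 class(es).
[6]={3,6}  [3]={3,6}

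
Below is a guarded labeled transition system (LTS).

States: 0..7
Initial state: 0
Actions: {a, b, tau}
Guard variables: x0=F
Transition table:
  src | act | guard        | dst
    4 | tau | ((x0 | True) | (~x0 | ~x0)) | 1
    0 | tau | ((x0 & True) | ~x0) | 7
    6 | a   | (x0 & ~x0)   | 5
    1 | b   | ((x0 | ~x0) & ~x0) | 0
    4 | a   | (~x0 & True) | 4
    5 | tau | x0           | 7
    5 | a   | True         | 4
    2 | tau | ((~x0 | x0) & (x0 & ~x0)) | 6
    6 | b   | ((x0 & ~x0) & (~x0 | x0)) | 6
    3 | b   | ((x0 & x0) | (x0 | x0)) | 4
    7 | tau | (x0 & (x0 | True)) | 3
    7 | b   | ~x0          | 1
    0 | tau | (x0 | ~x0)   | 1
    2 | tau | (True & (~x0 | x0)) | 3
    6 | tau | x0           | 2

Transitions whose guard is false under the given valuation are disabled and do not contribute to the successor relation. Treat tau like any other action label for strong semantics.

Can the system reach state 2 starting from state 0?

8 transition(s) survive guard evaluation.
L0 = {0}
L1 = {1,7}  total {0,1,7}
Reach set: {0,1,7}

Answer: UNREACHABLE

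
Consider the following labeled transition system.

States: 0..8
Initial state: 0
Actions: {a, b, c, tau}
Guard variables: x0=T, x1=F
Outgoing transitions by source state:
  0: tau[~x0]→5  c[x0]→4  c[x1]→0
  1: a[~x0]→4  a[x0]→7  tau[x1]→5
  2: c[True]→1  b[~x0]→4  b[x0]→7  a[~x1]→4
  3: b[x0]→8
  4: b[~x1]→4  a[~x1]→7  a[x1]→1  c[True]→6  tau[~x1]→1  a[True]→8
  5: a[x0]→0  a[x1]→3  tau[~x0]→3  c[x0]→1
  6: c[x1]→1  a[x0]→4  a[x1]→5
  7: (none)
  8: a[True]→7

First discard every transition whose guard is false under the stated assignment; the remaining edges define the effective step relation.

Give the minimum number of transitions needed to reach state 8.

Answer: 2

Working:
Breadth-first toward 8:
  Layer 0: {0}
  Layer 1: {4}
  Layer 2: {1,6,7,8}
first hit 8 at d=2 via c·a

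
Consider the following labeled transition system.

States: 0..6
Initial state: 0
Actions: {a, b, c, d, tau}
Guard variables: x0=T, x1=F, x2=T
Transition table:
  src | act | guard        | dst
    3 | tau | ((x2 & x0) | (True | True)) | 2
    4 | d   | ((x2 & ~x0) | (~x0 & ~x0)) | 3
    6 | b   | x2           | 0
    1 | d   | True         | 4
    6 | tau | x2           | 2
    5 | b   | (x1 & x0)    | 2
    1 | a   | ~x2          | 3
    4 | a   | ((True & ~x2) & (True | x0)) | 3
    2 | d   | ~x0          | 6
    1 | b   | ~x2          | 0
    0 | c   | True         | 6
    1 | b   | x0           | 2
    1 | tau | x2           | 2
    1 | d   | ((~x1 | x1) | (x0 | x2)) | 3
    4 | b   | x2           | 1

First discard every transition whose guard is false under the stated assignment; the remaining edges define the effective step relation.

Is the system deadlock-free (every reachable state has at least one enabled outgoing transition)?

R = {0,2,6}
  0: c→6  [1 out]
  2: ∅  [no exit]
  6: b→0  tau→2  [2 out]
witness 2: c·tau

Answer: DEADLOCK at state 2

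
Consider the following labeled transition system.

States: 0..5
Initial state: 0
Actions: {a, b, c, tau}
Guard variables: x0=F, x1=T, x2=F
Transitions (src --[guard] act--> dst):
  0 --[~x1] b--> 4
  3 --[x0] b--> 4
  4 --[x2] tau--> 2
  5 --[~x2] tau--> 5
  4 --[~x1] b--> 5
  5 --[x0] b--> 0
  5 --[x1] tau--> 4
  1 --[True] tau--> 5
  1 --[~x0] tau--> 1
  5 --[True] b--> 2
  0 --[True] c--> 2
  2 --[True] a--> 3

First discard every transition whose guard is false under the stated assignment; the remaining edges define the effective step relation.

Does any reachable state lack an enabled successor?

Answer: DEADLOCK at state 3

Trace:
Reachable = {0,2,3}
  0: c→2  [1 exit(s)]
  2: a→3  [1 exit(s)]
  3: ∅  [STUCK]
witness 3: c·a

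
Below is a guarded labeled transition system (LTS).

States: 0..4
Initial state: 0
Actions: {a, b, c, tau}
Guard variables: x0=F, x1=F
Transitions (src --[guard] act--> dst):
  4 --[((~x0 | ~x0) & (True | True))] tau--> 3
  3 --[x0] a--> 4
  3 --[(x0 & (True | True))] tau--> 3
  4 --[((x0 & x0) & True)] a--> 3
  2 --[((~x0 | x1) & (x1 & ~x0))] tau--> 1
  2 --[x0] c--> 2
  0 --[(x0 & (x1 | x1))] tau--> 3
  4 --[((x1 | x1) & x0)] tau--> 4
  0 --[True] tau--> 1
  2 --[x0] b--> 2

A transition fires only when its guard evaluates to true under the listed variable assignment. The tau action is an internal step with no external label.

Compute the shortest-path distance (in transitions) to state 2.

BFS to 2:
  depth 0: {0}
  depth 1: {1}
2 never appears.

Answer: UNREACHABLE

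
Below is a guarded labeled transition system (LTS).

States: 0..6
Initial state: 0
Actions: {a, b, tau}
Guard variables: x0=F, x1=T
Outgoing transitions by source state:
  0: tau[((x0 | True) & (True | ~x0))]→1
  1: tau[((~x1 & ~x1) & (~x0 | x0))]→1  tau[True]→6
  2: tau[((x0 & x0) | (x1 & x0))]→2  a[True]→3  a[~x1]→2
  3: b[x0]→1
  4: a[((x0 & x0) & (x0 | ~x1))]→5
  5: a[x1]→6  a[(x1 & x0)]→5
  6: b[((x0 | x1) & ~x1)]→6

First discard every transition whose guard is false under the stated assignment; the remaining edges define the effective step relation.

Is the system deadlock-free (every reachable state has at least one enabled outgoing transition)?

Reach set: {0,1,6}
  0: tau→1  [deg 1]
  1: tau→6  [deg 1]
  6: ∅  [STUCK]
Path to 6: tau·tau

Answer: DEADLOCK at state 6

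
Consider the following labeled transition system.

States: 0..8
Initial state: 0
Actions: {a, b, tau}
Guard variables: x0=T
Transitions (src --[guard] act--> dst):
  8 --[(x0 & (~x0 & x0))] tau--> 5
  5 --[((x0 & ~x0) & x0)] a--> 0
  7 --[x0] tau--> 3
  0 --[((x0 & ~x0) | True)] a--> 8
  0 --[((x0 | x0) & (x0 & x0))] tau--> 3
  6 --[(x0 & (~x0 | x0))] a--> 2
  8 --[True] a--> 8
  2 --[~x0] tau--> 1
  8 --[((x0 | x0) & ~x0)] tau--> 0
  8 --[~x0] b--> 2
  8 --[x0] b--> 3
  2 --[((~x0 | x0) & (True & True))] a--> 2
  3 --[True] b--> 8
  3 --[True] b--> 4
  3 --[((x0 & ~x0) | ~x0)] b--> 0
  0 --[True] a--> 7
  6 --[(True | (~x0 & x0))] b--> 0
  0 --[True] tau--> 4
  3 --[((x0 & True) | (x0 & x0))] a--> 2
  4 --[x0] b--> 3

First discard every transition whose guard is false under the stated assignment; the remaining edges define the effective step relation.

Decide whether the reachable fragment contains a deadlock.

Reachable = {0,2,3,4,7,8}
  0: a→7  a→8  tau→3  tau→4  [deg 4]
  2: a→2  [deg 1]
  3: a→2  b→4  b→8  [deg 3]
  4: b→3  [deg 1]
  7: tau→3  [deg 1]
  8: a→8  b→3  [deg 2]

Answer: DEADLOCK-FREE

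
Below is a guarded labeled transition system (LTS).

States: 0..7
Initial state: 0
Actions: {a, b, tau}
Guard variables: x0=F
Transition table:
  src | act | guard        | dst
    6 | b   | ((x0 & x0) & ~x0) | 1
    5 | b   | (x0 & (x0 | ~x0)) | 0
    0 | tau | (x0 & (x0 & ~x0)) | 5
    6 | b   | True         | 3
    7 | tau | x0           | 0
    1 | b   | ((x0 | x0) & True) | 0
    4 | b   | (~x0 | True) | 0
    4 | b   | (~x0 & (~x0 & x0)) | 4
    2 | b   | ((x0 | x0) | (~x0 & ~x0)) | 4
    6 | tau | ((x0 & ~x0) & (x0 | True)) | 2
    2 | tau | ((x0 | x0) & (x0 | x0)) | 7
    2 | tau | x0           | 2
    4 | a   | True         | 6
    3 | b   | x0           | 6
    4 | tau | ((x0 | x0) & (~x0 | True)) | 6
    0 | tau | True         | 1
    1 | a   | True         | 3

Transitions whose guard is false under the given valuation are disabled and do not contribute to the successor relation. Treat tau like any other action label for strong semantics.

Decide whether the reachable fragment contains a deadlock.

Answer: DEADLOCK at state 3

Trace:
R = {0,1,3}
  0: tau→1  [1 out]
  1: a→3  [1 out]
  3: ∅  [STUCK]
Path to 3: tau·a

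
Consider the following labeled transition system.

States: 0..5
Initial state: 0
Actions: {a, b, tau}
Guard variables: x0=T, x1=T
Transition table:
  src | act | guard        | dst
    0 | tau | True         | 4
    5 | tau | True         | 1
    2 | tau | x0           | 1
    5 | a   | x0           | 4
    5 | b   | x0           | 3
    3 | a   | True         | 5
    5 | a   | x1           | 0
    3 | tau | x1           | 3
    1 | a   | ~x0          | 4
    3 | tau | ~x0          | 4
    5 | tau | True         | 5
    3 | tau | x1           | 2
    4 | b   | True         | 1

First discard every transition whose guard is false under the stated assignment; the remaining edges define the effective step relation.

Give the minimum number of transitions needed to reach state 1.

Answer: 2

Working:
BFS to 1:
  Layer 0: {0}
  Layer 1: {4}
  Layer 2: {1}
1 enters at depth 2; path tau·b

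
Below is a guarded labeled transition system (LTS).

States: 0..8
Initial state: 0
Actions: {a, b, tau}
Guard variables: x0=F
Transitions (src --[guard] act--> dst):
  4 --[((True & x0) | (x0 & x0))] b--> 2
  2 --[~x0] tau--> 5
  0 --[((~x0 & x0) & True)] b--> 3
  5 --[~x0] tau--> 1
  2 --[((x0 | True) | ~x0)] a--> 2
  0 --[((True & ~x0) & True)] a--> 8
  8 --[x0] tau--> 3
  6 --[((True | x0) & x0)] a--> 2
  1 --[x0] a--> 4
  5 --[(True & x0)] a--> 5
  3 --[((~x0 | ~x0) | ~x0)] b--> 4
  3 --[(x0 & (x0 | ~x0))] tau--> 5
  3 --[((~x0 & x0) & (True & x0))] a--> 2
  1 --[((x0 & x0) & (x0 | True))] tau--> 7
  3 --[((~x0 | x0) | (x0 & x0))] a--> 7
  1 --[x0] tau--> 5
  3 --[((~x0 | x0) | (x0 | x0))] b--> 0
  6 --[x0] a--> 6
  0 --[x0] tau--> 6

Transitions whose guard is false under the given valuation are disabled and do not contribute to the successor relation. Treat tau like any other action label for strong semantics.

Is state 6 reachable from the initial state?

After dropping false guards: 7 live edges.
L0 = {0}
L1 = {8}  cumulative {0,8}
Reachable = {0,8}

Answer: UNREACHABLE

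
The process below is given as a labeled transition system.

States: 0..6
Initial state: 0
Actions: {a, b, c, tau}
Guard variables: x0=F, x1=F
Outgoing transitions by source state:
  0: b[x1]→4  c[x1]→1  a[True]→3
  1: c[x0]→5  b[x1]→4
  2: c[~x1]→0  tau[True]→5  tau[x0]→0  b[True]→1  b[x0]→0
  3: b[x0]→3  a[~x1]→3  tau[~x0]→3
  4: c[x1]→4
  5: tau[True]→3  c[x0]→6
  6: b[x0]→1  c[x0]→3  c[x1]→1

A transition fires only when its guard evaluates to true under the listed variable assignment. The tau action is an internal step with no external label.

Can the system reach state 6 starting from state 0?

Answer: UNREACHABLE

Analysis:
7 transition(s) survive guard evaluation.
depth 0: {0}
depth 1: {3}  cumulative {0,3}
Reach set: {0,3}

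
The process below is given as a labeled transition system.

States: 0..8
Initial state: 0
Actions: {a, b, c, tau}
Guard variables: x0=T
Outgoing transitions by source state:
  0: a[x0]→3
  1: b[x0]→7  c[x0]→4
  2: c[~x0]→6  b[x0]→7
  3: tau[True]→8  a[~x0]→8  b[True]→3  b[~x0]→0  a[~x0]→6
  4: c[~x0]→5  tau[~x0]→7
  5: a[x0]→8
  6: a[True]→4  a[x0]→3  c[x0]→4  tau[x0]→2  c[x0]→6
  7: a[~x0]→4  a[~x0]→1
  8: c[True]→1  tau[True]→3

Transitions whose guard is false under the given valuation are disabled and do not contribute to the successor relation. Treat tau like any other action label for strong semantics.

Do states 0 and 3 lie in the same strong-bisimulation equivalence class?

Bisimulation quotient by refinement:
  π0 = {{0,1,2,3,4,5,6,7,8}}
  π1 = {{0,5},{1},{2},{3},{4,7},{6},{8}}
  π2 = {{0},{1},{2},{3},{4,7},{5},{6},{8}}
stable after 3 split(s): 8 block(s)
class of 0: {0}; class of 3: {3}

Answer: NOT BISIMILAR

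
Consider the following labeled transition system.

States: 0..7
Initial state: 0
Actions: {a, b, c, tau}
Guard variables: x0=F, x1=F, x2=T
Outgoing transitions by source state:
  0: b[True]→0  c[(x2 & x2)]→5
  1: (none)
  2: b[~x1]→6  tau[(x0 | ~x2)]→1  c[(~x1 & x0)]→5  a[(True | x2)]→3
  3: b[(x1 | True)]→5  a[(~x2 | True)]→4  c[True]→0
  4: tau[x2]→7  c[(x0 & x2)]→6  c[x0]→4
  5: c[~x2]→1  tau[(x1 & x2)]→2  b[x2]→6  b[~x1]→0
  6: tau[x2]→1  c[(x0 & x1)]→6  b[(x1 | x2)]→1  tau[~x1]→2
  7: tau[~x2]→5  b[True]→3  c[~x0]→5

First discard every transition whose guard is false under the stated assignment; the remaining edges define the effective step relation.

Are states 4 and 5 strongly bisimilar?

Answer: NOT BISIMILAR

Working:
Bisimulation quotient by refinement:
  π0 = {{0,1,2,3,4,5,6,7}}
  π1 = {{0,7},{1},{2},{3},{4},{5},{6}}
  π2 = {{0},{1},{2},{3},{4},{5},{6},{7}}
stable after 3 split(s): 8 block(s)
class of 4: {4}; class of 5: {5}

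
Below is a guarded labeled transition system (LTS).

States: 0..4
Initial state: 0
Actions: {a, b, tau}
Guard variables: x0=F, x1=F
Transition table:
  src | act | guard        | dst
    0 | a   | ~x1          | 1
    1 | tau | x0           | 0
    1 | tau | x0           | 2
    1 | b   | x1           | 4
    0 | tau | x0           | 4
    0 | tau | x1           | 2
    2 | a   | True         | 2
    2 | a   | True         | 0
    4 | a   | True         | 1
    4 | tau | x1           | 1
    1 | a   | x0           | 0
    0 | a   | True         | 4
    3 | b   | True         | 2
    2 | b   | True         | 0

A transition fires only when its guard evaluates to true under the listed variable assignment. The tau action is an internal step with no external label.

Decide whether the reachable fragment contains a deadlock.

Answer: DEADLOCK at state 1

Working:
R = {0,1,4}
  0: a→1  a→4  [2 out]
  1: ∅  [no exit]
  4: a→1  [1 out]
Path to 1: a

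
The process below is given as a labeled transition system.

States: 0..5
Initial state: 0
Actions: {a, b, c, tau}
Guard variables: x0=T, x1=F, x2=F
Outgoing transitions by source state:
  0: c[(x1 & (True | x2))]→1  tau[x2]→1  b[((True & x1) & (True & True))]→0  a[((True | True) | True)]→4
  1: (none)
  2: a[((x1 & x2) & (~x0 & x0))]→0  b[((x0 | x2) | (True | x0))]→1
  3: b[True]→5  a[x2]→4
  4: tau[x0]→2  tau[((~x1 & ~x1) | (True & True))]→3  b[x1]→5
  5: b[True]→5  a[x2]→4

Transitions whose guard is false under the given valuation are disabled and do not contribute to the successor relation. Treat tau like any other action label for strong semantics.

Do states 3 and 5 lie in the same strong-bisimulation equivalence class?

Bisimulation quotient by refinement:
  P[0] = {{0,1,2,3,4,5}}
  P[1] = {{0},{1},{2,3,5},{4}}
  P[2] = {{0},{1},{2},{3,5},{4}}
stable after 3 split(s): 5 block(s)
class of 3: {3,5}; class of 5: {3,5}

Answer: BISIMILAR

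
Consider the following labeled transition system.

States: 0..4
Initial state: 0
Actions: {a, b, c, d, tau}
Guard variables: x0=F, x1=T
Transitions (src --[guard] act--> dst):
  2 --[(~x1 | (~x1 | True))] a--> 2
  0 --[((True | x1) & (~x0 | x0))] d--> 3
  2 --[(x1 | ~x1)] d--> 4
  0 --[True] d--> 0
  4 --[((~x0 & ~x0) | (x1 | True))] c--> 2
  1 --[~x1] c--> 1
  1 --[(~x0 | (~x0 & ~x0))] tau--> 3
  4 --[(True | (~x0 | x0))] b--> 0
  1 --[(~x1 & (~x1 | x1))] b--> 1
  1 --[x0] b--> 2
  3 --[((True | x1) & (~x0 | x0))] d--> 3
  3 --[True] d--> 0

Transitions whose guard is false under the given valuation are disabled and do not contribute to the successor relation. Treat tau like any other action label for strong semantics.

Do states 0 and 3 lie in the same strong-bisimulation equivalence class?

Answer: BISIMILAR

Analysis:
Compute ~ classes (split until stable):
  round 0: {{0,1,2,3,4}}
  round 1: {{0,3},{1},{2},{4}}
Fixed point at round 2; 4 class(es).
0∈{0,3}, 3∈{0,3}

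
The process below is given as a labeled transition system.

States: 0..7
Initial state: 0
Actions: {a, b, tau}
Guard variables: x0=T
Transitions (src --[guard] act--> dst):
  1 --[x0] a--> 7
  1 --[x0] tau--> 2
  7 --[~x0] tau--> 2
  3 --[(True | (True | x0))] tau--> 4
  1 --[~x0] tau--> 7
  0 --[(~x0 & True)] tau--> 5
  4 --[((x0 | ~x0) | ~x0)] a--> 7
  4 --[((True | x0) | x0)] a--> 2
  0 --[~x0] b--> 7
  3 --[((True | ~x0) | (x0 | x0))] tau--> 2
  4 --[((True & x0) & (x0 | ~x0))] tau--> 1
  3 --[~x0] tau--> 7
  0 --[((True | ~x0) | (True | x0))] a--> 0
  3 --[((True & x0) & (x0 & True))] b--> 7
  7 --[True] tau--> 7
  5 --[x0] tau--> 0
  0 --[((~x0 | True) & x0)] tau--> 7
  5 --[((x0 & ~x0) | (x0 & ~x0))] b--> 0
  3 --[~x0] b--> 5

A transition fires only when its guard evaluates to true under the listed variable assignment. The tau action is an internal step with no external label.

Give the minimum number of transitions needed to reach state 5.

Answer: UNREACHABLE

Working:
Layered search for 5:
  depth 0: {0}
  depth 1: {7}
5 never appears.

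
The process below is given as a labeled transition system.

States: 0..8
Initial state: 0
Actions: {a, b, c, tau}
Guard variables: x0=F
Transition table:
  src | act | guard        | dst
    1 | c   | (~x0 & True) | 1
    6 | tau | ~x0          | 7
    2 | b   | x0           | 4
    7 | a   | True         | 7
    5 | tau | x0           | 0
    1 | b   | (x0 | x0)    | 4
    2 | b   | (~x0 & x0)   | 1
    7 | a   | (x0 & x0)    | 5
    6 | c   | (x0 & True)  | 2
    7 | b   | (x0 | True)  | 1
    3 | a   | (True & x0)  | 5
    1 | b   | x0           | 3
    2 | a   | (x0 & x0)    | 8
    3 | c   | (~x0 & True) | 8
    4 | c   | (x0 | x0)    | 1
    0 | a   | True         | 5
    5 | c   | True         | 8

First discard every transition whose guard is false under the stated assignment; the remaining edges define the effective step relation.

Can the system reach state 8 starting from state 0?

Guard filter leaves 7 enabled edge(s).
L0 = {0}
L1 = {5}  cumulative {0,5}
L2 = {8}  cumulative {0,5,8}
Reachable = {0,5,8}
trace reaching 8: a·c

Answer: REACHABLE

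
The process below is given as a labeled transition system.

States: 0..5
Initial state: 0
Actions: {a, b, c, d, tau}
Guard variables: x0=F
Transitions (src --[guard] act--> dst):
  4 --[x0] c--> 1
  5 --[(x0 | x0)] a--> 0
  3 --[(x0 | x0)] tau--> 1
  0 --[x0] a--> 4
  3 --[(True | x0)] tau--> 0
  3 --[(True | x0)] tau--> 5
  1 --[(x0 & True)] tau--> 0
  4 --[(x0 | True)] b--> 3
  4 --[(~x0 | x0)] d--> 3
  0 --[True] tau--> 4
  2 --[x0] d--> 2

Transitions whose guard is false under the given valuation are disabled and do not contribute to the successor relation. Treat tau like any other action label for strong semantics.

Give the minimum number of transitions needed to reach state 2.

Answer: UNREACHABLE

Analysis:
Breadth-first toward 2:
  depth 0: {0}
  depth 1: {4}
  depth 2: {3}
  depth 3: {5}
2 never appears.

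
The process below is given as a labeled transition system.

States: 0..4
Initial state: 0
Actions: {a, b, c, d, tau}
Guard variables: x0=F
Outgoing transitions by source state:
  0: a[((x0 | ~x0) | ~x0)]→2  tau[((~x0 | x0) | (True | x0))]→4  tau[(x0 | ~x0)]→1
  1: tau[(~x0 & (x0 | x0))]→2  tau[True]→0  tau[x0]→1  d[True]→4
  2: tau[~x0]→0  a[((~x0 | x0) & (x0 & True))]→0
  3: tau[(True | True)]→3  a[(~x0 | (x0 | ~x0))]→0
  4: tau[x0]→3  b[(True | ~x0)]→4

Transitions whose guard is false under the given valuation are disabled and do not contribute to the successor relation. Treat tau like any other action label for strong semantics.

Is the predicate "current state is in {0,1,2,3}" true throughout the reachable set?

Safe = {0,1,2,3}
Reach set: {0,1,2,4}
  0: ok
  1: ok
  2: ok
  4: ✗ unsafe
reach 4 via tau — violates

Answer: INVARIANT VIOLATED at state 4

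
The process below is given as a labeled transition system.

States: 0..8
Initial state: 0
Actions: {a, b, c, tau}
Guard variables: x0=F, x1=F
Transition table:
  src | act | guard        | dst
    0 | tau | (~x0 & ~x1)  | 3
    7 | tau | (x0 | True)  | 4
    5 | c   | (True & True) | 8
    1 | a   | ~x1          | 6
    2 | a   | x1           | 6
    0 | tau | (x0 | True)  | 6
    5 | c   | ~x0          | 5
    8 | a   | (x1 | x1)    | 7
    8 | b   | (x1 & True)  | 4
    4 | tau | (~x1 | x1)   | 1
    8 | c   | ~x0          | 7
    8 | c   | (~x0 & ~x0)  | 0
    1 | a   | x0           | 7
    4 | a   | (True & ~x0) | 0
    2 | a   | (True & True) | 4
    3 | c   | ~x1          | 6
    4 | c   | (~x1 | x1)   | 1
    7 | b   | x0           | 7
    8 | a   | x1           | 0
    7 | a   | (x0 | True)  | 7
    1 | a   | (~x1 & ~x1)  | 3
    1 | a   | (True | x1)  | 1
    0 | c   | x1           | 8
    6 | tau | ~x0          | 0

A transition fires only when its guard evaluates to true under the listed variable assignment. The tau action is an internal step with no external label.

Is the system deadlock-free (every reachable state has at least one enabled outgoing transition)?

Answer: DEADLOCK-FREE

Analysis:
R = {0,3,6}
  0: tau→3  tau→6  [2 out]
  3: c→6  [1 out]
  6: tau→0  [1 out]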